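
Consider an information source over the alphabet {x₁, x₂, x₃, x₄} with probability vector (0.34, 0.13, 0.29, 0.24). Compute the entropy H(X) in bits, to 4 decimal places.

1.9239 bits

H = −Σ pᵢ log₂ pᵢ.
−0.34·log₂(0.34) = 0.5292
−0.13·log₂(0.13) = 0.3826
−0.29·log₂(0.29) = 0.5179
−0.24·log₂(0.24) = 0.4941
Sum ≈ 1.9239 → 1.9239 bits.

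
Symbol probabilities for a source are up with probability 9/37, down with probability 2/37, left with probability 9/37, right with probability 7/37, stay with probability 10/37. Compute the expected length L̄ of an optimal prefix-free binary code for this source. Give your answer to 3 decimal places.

2.243 bits/symbol

Repeatedly combine the two least-probable nodes; the expected code length is the sum of the merged weights.
merge 2/37 + 7/37 → 9/37
merge 9/37 + 9/37 → 18/37
merge 9/37 + 10/37 → 19/37
merge 18/37 + 19/37 → 1
L = 9/37 + 18/37 + 19/37 + 1 = 83/37 ≈ 2.243 bits/symbol.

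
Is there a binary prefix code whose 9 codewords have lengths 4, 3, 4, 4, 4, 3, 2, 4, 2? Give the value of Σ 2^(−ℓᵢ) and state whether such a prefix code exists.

1.0625; no

With common denominator 2^4 = 16: Σ 2^(−ℓᵢ) = 1/16 + 2/16 + 1/16 + 1/16 + 1/16 + 2/16 + 4/16 + 1/16 + 4/16 = 17/16 = 1.0625.
Kraft's inequality requires Σ ≤ 1; here Σ = 1.0625 > 1, so no such prefix code exists.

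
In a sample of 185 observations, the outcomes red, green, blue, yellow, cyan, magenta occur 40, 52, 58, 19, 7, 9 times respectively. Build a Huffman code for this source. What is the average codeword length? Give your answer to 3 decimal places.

2.276 bits/symbol

Probabilities are the counts divided by 185.
Repeatedly combine the two least-probable nodes; the expected code length is the sum of the merged weights.
merge 7/185 + 9/185 → 16/185
merge 16/185 + 19/185 → 7/37
merge 7/37 + 8/37 → 15/37
merge 52/185 + 58/185 → 22/37
merge 15/37 + 22/37 → 1
L = 16/185 + 7/37 + 15/37 + 22/37 + 1 = 421/185 ≈ 2.276 bits/symbol.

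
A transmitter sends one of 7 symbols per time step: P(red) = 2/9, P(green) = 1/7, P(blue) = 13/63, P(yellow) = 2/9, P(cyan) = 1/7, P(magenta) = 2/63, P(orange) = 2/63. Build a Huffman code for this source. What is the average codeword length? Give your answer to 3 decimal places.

Repeatedly combine the two least-probable nodes; the expected code length is the sum of the merged weights.
merge 2/63 + 2/63 → 4/63
merge 4/63 + 1/7 → 13/63
merge 1/7 + 13/63 → 22/63
merge 13/63 + 2/9 → 3/7
merge 2/9 + 22/63 → 4/7
merge 3/7 + 4/7 → 1
L = 4/63 + 13/63 + 22/63 + 3/7 + 4/7 + 1 = 55/21 ≈ 2.619 bits/symbol.

2.619 bits/symbol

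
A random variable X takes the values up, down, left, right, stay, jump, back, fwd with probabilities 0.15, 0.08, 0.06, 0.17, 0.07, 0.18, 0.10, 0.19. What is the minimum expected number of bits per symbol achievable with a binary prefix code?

Repeatedly combine the two least-probable nodes; the expected code length is the sum of the merged weights.
merge 3/50 + 7/100 → 13/100
merge 2/25 + 1/10 → 9/50
merge 13/100 + 3/20 → 7/25
merge 17/100 + 9/50 → 7/20
merge 9/50 + 19/100 → 37/100
merge 7/25 + 7/20 → 63/100
merge 37/100 + 63/100 → 1
L = 13/100 + 9/50 + 7/25 + 7/20 + 37/100 + 63/100 + 1 = 147/50 = 2.94 bits/symbol.

2.94 bits/symbol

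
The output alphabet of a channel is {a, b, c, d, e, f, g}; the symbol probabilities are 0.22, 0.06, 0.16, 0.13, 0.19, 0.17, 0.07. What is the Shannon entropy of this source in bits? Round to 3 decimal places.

2.688 bits

H = −Σ pᵢ log₂ pᵢ.
−0.22·log₂(0.22) = 0.4806
−0.06·log₂(0.06) = 0.2435
−0.16·log₂(0.16) = 0.4230
−0.13·log₂(0.13) = 0.3826
−0.19·log₂(0.19) = 0.4552
−0.17·log₂(0.17) = 0.4346
−0.07·log₂(0.07) = 0.2686
Sum ≈ 2.6881 → 2.688 bits.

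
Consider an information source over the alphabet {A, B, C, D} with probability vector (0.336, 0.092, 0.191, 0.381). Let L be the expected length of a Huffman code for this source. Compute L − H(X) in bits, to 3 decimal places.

Entropy H = −Σ p log₂ p ≈ 1.8319 bits.
Huffman merges: 23/250+191/1000→283/1000; 283/1000+42/125→619/1000; 381/1000+619/1000→1. L = 951/500 ≈ 1.9020.
L − H = 1.9020 − 1.8319 = 0.070 bits.

0.070 bits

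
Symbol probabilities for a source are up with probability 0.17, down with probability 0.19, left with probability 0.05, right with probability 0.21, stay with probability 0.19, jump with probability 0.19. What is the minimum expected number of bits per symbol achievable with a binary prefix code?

Repeatedly combine the two least-probable nodes; the expected code length is the sum of the merged weights.
merge 1/20 + 17/100 → 11/50
merge 19/100 + 19/100 → 19/50
merge 19/100 + 21/100 → 2/5
merge 11/50 + 19/50 → 3/5
merge 2/5 + 3/5 → 1
L = 11/50 + 19/50 + 2/5 + 3/5 + 1 = 13/5 = 2.6 bits/symbol.

2.6 bits/symbol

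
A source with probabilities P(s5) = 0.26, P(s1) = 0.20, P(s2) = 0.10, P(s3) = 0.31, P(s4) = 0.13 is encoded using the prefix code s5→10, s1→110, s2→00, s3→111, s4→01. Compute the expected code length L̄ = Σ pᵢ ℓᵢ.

L̄ = Σ pᵢ·ℓᵢ = 0.26·2 + 0.20·3 + 0.10·2 + 0.31·3 + 0.13·2 = 2.51 bits/symbol.

2.51 bits/symbol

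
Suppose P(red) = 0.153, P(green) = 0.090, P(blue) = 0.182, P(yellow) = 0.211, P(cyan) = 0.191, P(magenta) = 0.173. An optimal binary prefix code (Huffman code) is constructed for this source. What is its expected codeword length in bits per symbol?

2.598 bits/symbol

Repeatedly combine the two least-probable nodes; the expected code length is the sum of the merged weights.
merge 9/100 + 153/1000 → 243/1000
merge 173/1000 + 91/500 → 71/200
merge 191/1000 + 211/1000 → 201/500
merge 243/1000 + 71/200 → 299/500
merge 201/500 + 299/500 → 1
L = 243/1000 + 71/200 + 201/500 + 299/500 + 1 = 1299/500 = 2.598 bits/symbol.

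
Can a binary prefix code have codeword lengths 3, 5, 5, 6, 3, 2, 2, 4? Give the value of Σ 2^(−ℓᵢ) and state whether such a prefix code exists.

With common denominator 2^6 = 64: Σ 2^(−ℓᵢ) = 8/64 + 2/64 + 2/64 + 1/64 + 8/64 + 16/64 + 16/64 + 4/64 = 57/64 = 0.890625.
Kraft's inequality requires Σ ≤ 1; here Σ = 0.890625 ≤ 1, so such a prefix code exists.

0.890625; yes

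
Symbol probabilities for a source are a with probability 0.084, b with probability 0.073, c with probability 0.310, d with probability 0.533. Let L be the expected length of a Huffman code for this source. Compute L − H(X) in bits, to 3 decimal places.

0.041 bits

Entropy H = −Σ p log₂ p ≈ 1.5835 bits.
Huffman merges: 73/1000+21/250→157/1000; 157/1000+31/100→467/1000; 467/1000+533/1000→1. L = 203/125 ≈ 1.6240.
L − H = 1.6240 − 1.5835 = 0.041 bits.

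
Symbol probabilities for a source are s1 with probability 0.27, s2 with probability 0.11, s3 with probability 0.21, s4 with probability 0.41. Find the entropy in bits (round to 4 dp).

1.8605 bits

H = −Σ pᵢ log₂ pᵢ.
−0.27·log₂(0.27) = 0.5100
−0.11·log₂(0.11) = 0.3503
−0.21·log₂(0.21) = 0.4728
−0.41·log₂(0.41) = 0.5274
Sum ≈ 1.8605 → 1.8605 bits.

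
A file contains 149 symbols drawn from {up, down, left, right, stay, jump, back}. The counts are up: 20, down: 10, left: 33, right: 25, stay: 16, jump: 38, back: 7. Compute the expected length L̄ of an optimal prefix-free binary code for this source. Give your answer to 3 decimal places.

Probabilities are the counts divided by 149.
Repeatedly combine the two least-probable nodes; the expected code length is the sum of the merged weights.
merge 7/149 + 10/149 → 17/149
merge 16/149 + 17/149 → 33/149
merge 20/149 + 25/149 → 45/149
merge 33/149 + 33/149 → 66/149
merge 38/149 + 45/149 → 83/149
merge 66/149 + 83/149 → 1
L = 17/149 + 33/149 + 45/149 + 66/149 + 83/149 + 1 = 393/149 ≈ 2.638 bits/symbol.

2.638 bits/symbol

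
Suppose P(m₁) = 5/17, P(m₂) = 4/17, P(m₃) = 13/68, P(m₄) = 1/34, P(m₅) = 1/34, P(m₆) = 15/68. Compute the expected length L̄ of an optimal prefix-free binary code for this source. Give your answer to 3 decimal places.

Repeatedly combine the two least-probable nodes; the expected code length is the sum of the merged weights.
merge 1/34 + 1/34 → 1/17
merge 1/17 + 13/68 → 1/4
merge 15/68 + 4/17 → 31/68
merge 1/4 + 5/17 → 37/68
merge 31/68 + 37/68 → 1
L = 1/17 + 1/4 + 31/68 + 37/68 + 1 = 157/68 ≈ 2.309 bits/symbol.

2.309 bits/symbol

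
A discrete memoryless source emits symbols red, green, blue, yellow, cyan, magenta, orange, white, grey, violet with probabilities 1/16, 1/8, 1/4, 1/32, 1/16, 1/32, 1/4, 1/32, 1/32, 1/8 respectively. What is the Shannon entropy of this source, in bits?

Each probability is a power of 1/2, so log₂(1/p) is an integer.
H = Σ p·log₂(1/p) = 1/16·4 + 1/8·3 + 1/4·2 + 1/32·5 + 1/16·4 + 1/32·5 + 1/4·2 + 1/32·5 + 1/32·5 + 1/8·3 = 2.875 bits.

2.875 bits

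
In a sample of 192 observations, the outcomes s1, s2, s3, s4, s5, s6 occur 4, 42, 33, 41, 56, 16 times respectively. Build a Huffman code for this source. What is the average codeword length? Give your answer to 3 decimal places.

Probabilities are the counts divided by 192.
Repeatedly combine the two least-probable nodes; the expected code length is the sum of the merged weights.
merge 1/48 + 1/12 → 5/48
merge 5/48 + 11/64 → 53/192
merge 41/192 + 7/32 → 83/192
merge 53/192 + 7/24 → 109/192
merge 83/192 + 109/192 → 1
L = 5/48 + 53/192 + 83/192 + 109/192 + 1 = 457/192 ≈ 2.380 bits/symbol.

2.380 bits/symbol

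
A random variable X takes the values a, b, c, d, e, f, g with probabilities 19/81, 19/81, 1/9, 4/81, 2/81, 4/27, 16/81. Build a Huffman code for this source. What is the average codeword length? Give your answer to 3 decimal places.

Repeatedly combine the two least-probable nodes; the expected code length is the sum of the merged weights.
merge 2/81 + 4/81 → 2/27
merge 2/27 + 1/9 → 5/27
merge 4/27 + 5/27 → 1/3
merge 16/81 + 19/81 → 35/81
merge 19/81 + 1/3 → 46/81
merge 35/81 + 46/81 → 1
L = 2/27 + 5/27 + 1/3 + 35/81 + 46/81 + 1 = 70/27 ≈ 2.593 bits/symbol.

2.593 bits/symbol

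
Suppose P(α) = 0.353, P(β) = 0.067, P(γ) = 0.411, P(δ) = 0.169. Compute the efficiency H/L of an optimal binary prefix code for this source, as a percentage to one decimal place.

96.0%

Entropy H = −Σ p log₂ p ≈ 1.7523 bits.
Huffman merges: 67/1000+169/1000→59/250; 59/250+353/1000→589/1000; 411/1000+589/1000→1. L = 73/40 ≈ 1.8250.
Efficiency = H/L = 1.7523/1.8250 = 96.0%.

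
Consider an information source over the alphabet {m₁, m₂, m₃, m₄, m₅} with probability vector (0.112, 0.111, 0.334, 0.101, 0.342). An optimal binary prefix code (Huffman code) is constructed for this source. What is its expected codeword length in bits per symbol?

Repeatedly combine the two least-probable nodes; the expected code length is the sum of the merged weights.
merge 101/1000 + 111/1000 → 53/250
merge 14/125 + 53/250 → 81/250
merge 81/250 + 167/500 → 329/500
merge 171/500 + 329/500 → 1
L = 53/250 + 81/250 + 329/500 + 1 = 1097/500 = 2.194 bits/symbol.

2.194 bits/symbol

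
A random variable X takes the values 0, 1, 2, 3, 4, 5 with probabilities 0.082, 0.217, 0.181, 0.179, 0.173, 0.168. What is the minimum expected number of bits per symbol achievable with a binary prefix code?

Repeatedly combine the two least-probable nodes; the expected code length is the sum of the merged weights.
merge 41/500 + 21/125 → 1/4
merge 173/1000 + 179/1000 → 44/125
merge 181/1000 + 217/1000 → 199/500
merge 1/4 + 44/125 → 301/500
merge 199/500 + 301/500 → 1
L = 1/4 + 44/125 + 199/500 + 301/500 + 1 = 1301/500 = 2.602 bits/symbol.

2.602 bits/symbol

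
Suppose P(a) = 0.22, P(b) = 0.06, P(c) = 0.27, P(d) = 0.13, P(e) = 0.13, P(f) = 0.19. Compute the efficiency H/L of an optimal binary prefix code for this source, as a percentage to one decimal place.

97.8%

Entropy H = −Σ p log₂ p ≈ 2.4546 bits.
Huffman merges: 3/50+13/100→19/100; 13/100+19/100→8/25; 19/100+11/50→41/100; 27/100+8/25→59/100; 41/100+59/100→1. L = 251/100 ≈ 2.5100.
Efficiency = H/L = 2.4546/2.5100 = 97.8%.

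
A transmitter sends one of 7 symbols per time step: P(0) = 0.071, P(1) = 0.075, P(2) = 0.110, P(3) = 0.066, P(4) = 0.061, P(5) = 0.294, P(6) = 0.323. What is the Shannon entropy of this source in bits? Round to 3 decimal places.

H = −Σ pᵢ log₂ pᵢ.
−0.071·log₂(0.071) = 0.2709
−0.075·log₂(0.075) = 0.2803
−0.110·log₂(0.110) = 0.3503
−0.066·log₂(0.066) = 0.2588
−0.061·log₂(0.061) = 0.2461
−0.294·log₂(0.294) = 0.5192
−0.323·log₂(0.323) = 0.5266
Sum ≈ 2.4523 → 2.452 bits.

2.452 bits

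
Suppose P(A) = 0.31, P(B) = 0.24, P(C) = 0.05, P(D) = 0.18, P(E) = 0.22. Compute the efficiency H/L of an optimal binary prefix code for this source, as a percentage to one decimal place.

Entropy H = −Σ p log₂ p ≈ 2.1599 bits.
Huffman merges: 1/20+9/50→23/100; 11/50+23/100→9/20; 6/25+31/100→11/20; 9/20+11/20→1. L = 223/100 ≈ 2.2300.
Efficiency = H/L = 2.1599/2.2300 = 96.9%.

96.9%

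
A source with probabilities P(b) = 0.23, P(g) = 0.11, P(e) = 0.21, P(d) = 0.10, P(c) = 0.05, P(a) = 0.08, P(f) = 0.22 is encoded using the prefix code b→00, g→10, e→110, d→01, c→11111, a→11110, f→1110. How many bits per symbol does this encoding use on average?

L̄ = Σ pᵢ·ℓᵢ = 0.23·2 + 0.11·2 + 0.21·3 + 0.10·2 + 0.05·5 + 0.08·5 + 0.22·4 = 3.04 bits/symbol.

3.04 bits/symbol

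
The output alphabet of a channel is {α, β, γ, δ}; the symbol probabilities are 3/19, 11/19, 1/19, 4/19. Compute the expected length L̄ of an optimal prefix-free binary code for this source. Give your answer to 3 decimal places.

Repeatedly combine the two least-probable nodes; the expected code length is the sum of the merged weights.
merge 1/19 + 3/19 → 4/19
merge 4/19 + 4/19 → 8/19
merge 8/19 + 11/19 → 1
L = 4/19 + 8/19 + 1 = 31/19 ≈ 1.632 bits/symbol.

1.632 bits/symbol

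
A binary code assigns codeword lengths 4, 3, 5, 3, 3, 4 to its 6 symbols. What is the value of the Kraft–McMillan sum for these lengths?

0.53125

With common denominator 2^5 = 32: Σ 2^(−ℓᵢ) = 2/32 + 4/32 + 1/32 + 4/32 + 4/32 + 2/32 = 17/32 = 0.53125.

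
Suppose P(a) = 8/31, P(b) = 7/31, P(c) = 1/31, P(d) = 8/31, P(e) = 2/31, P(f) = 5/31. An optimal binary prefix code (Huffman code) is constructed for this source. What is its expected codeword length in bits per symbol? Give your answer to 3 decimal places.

Repeatedly combine the two least-probable nodes; the expected code length is the sum of the merged weights.
merge 1/31 + 2/31 → 3/31
merge 3/31 + 5/31 → 8/31
merge 7/31 + 8/31 → 15/31
merge 8/31 + 8/31 → 16/31
merge 15/31 + 16/31 → 1
L = 3/31 + 8/31 + 15/31 + 16/31 + 1 = 73/31 ≈ 2.355 bits/symbol.

2.355 bits/symbol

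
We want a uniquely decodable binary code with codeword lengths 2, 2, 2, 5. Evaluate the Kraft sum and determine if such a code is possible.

0.78125; yes

With common denominator 2^5 = 32: Σ 2^(−ℓᵢ) = 8/32 + 8/32 + 8/32 + 1/32 = 25/32 = 0.78125.
Kraft's inequality requires Σ ≤ 1; here Σ = 0.78125 ≤ 1, so such a prefix code exists.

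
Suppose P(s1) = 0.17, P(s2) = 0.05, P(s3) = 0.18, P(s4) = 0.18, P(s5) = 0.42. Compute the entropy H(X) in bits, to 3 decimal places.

H = −Σ pᵢ log₂ pᵢ.
−0.17·log₂(0.17) = 0.4346
−0.05·log₂(0.05) = 0.2161
−0.18·log₂(0.18) = 0.4453
−0.18·log₂(0.18) = 0.4453
−0.42·log₂(0.42) = 0.5256
Sum ≈ 2.0669 → 2.067 bits.

2.067 bits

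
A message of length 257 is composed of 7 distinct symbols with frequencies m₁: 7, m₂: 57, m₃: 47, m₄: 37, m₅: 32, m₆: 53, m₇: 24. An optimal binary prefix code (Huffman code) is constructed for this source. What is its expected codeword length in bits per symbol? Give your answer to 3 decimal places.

2.693 bits/symbol

Probabilities are the counts divided by 257.
Repeatedly combine the two least-probable nodes; the expected code length is the sum of the merged weights.
merge 7/257 + 24/257 → 31/257
merge 31/257 + 32/257 → 63/257
merge 37/257 + 47/257 → 84/257
merge 53/257 + 57/257 → 110/257
merge 63/257 + 84/257 → 147/257
merge 110/257 + 147/257 → 1
L = 31/257 + 63/257 + 84/257 + 110/257 + 147/257 + 1 = 692/257 ≈ 2.693 bits/symbol.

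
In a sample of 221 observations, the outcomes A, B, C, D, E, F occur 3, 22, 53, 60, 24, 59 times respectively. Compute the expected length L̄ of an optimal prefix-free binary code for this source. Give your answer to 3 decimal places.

2.335 bits/symbol

Probabilities are the counts divided by 221.
Repeatedly combine the two least-probable nodes; the expected code length is the sum of the merged weights.
merge 3/221 + 22/221 → 25/221
merge 24/221 + 25/221 → 49/221
merge 49/221 + 53/221 → 6/13
merge 59/221 + 60/221 → 7/13
merge 6/13 + 7/13 → 1
L = 25/221 + 49/221 + 6/13 + 7/13 + 1 = 516/221 ≈ 2.335 bits/symbol.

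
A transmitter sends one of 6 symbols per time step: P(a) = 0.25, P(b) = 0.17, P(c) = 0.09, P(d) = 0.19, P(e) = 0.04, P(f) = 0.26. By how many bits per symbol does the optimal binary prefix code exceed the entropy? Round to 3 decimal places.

0.036 bits

Entropy H = −Σ p log₂ p ≈ 2.3935 bits.
Huffman merges: 1/25+9/100→13/100; 13/100+17/100→3/10; 19/100+1/4→11/25; 13/50+3/10→14/25; 11/25+14/25→1. L = 243/100 ≈ 2.4300.
L − H = 2.4300 − 2.3935 = 0.036 bits.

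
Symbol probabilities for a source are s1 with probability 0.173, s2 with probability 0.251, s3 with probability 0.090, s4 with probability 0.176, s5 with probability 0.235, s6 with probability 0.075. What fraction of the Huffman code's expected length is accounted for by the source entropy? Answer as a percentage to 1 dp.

Entropy H = −Σ p log₂ p ≈ 2.4635 bits.
Huffman merges: 3/40+9/100→33/200; 33/200+173/1000→169/500; 22/125+47/200→411/1000; 251/1000+169/500→589/1000; 411/1000+589/1000→1. L = 2503/1000 ≈ 2.5030.
Efficiency = H/L = 2.4635/2.5030 = 98.4%.

98.4%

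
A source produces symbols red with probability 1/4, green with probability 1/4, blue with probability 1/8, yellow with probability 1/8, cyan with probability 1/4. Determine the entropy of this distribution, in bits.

2.25 bits

Each probability is a power of 1/2, so log₂(1/p) is an integer.
H = Σ p·log₂(1/p) = 1/4·2 + 1/4·2 + 1/8·3 + 1/8·3 + 1/4·2 = 2.25 bits.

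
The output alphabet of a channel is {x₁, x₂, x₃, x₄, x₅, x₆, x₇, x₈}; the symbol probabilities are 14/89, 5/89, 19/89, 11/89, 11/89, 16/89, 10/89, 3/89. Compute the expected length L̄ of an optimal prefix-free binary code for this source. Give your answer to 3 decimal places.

Repeatedly combine the two least-probable nodes; the expected code length is the sum of the merged weights.
merge 3/89 + 5/89 → 8/89
merge 8/89 + 10/89 → 18/89
merge 11/89 + 11/89 → 22/89
merge 14/89 + 16/89 → 30/89
merge 18/89 + 19/89 → 37/89
merge 22/89 + 30/89 → 52/89
merge 37/89 + 52/89 → 1
L = 8/89 + 18/89 + 22/89 + 30/89 + 37/89 + 52/89 + 1 = 256/89 ≈ 2.876 bits/symbol.

2.876 bits/symbol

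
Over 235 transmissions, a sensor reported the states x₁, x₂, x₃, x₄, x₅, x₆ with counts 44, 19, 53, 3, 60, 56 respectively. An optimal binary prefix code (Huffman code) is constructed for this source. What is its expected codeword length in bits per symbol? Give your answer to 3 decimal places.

2.374 bits/symbol

Probabilities are the counts divided by 235.
Repeatedly combine the two least-probable nodes; the expected code length is the sum of the merged weights.
merge 3/235 + 19/235 → 22/235
merge 22/235 + 44/235 → 66/235
merge 53/235 + 56/235 → 109/235
merge 12/47 + 66/235 → 126/235
merge 109/235 + 126/235 → 1
L = 22/235 + 66/235 + 109/235 + 126/235 + 1 = 558/235 ≈ 2.374 bits/symbol.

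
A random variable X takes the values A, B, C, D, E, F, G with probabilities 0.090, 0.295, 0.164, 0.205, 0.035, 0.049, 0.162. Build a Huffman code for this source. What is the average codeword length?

Repeatedly combine the two least-probable nodes; the expected code length is the sum of the merged weights.
merge 7/200 + 49/1000 → 21/250
merge 21/250 + 9/100 → 87/500
merge 81/500 + 41/250 → 163/500
merge 87/500 + 41/200 → 379/1000
merge 59/200 + 163/500 → 621/1000
merge 379/1000 + 621/1000 → 1
L = 21/250 + 87/500 + 163/500 + 379/1000 + 621/1000 + 1 = 323/125 = 2.584 bits/symbol.

2.584 bits/symbol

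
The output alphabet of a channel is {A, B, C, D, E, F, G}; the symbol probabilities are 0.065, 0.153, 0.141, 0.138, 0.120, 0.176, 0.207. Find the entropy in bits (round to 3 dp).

2.742 bits

H = −Σ pᵢ log₂ pᵢ.
−0.065·log₂(0.065) = 0.2563
−0.153·log₂(0.153) = 0.4144
−0.141·log₂(0.141) = 0.3985
−0.138·log₂(0.138) = 0.3943
−0.120·log₂(0.120) = 0.3671
−0.176·log₂(0.176) = 0.4411
−0.207·log₂(0.207) = 0.4704
Sum ≈ 2.7421 → 2.742 bits.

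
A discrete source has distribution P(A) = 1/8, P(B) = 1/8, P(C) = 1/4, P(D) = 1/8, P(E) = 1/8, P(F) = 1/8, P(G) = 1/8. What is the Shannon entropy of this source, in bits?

Each probability is a power of 1/2, so log₂(1/p) is an integer.
H = Σ p·log₂(1/p) = 1/8·3 + 1/8·3 + 1/4·2 + 1/8·3 + 1/8·3 + 1/8·3 + 1/8·3 = 2.75 bits.

2.75 bits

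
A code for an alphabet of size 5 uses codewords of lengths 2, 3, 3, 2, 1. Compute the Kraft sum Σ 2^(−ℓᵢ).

With common denominator 2^3 = 8: Σ 2^(−ℓᵢ) = 2/8 + 1/8 + 1/8 + 2/8 + 4/8 = 10/8 = 1.25.

1.25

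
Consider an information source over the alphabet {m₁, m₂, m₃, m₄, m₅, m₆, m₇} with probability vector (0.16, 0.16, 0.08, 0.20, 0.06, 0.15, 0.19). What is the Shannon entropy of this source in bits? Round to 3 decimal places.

H = −Σ pᵢ log₂ pᵢ.
−0.16·log₂(0.16) = 0.4230
−0.16·log₂(0.16) = 0.4230
−0.08·log₂(0.08) = 0.2915
−0.20·log₂(0.20) = 0.4644
−0.06·log₂(0.06) = 0.2435
−0.15·log₂(0.15) = 0.4105
−0.19·log₂(0.19) = 0.4552
Sum ≈ 2.7112 → 2.711 bits.

2.711 bits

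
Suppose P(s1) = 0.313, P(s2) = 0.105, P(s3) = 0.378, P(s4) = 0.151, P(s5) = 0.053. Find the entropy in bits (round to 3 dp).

2.033 bits

H = −Σ pᵢ log₂ pᵢ.
−0.313·log₂(0.313) = 0.5245
−0.105·log₂(0.105) = 0.3414
−0.378·log₂(0.378) = 0.5305
−0.151·log₂(0.151) = 0.4118
−0.053·log₂(0.053) = 0.2246
Sum ≈ 2.0329 → 2.033 bits.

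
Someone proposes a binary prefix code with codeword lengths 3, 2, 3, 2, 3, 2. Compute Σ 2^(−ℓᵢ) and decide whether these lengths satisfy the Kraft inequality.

1.125; no

With common denominator 2^3 = 8: Σ 2^(−ℓᵢ) = 1/8 + 2/8 + 1/8 + 2/8 + 1/8 + 2/8 = 9/8 = 1.125.
Kraft's inequality requires Σ ≤ 1; here Σ = 1.125 > 1, so no such prefix code exists.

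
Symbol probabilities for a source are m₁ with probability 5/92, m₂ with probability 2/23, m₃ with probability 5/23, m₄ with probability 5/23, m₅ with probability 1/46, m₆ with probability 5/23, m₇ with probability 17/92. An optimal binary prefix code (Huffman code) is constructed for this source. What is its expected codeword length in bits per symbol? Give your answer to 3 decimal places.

Repeatedly combine the two least-probable nodes; the expected code length is the sum of the merged weights.
merge 1/46 + 5/92 → 7/92
merge 7/92 + 2/23 → 15/92
merge 15/92 + 17/92 → 8/23
merge 5/23 + 5/23 → 10/23
merge 5/23 + 8/23 → 13/23
merge 10/23 + 13/23 → 1
L = 7/92 + 15/92 + 8/23 + 10/23 + 13/23 + 1 = 119/46 ≈ 2.587 bits/symbol.

2.587 bits/symbol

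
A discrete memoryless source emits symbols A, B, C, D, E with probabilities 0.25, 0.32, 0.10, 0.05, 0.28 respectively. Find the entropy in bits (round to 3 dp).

H = −Σ pᵢ log₂ pᵢ.
−0.25·log₂(0.25) = 0.5000
−0.32·log₂(0.32) = 0.5260
−0.10·log₂(0.10) = 0.3322
−0.05·log₂(0.05) = 0.2161
−0.28·log₂(0.28) = 0.5142
Sum ≈ 2.0885 → 2.089 bits.

2.089 bits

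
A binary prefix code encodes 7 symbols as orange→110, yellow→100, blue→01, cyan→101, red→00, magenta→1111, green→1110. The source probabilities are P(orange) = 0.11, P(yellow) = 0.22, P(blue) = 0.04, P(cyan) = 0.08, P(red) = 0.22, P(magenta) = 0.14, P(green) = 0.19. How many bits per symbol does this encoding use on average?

3.07 bits/symbol

L̄ = Σ pᵢ·ℓᵢ = 0.11·3 + 0.22·3 + 0.04·2 + 0.08·3 + 0.22·2 + 0.14·4 + 0.19·4 = 3.07 bits/symbol.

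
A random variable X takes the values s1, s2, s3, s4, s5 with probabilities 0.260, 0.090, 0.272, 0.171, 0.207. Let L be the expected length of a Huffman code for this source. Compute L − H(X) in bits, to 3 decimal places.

Entropy H = −Σ p log₂ p ≈ 2.2349 bits.
Huffman merges: 9/100+171/1000→261/1000; 207/1000+13/50→467/1000; 261/1000+34/125→533/1000; 467/1000+533/1000→1. L = 2261/1000 ≈ 2.2610.
L − H = 2.2610 − 2.2349 = 0.026 bits.

0.026 bits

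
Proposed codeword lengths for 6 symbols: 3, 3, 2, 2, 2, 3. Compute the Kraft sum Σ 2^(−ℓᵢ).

With common denominator 2^3 = 8: Σ 2^(−ℓᵢ) = 1/8 + 1/8 + 2/8 + 2/8 + 2/8 + 1/8 = 9/8 = 1.125.

1.125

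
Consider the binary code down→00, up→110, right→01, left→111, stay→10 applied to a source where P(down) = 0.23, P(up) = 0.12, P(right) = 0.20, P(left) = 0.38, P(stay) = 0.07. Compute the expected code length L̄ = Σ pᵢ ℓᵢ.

2.5 bits/symbol

L̄ = Σ pᵢ·ℓᵢ = 0.23·2 + 0.12·3 + 0.20·2 + 0.38·3 + 0.07·2 = 2.5 bits/symbol.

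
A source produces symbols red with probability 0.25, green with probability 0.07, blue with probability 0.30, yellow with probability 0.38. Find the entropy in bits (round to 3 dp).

H = −Σ pᵢ log₂ pᵢ.
−0.25·log₂(0.25) = 0.5000
−0.07·log₂(0.07) = 0.2686
−0.30·log₂(0.30) = 0.5211
−0.38·log₂(0.38) = 0.5305
Sum ≈ 1.8201 → 1.820 bits.

1.820 bits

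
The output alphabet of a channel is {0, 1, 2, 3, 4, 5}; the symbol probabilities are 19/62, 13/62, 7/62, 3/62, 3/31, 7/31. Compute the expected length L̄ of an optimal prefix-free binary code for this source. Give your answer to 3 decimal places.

Repeatedly combine the two least-probable nodes; the expected code length is the sum of the merged weights.
merge 3/62 + 3/31 → 9/62
merge 7/62 + 9/62 → 8/31
merge 13/62 + 7/31 → 27/62
merge 8/31 + 19/62 → 35/62
merge 27/62 + 35/62 → 1
L = 9/62 + 8/31 + 27/62 + 35/62 + 1 = 149/62 ≈ 2.403 bits/symbol.

2.403 bits/symbol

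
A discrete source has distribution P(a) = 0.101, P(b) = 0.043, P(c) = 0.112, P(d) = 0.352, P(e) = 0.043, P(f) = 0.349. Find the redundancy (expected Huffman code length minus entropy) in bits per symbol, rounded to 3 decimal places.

Entropy H = −Σ p log₂ p ≈ 2.1385 bits.
Huffman merges: 43/1000+43/1000→43/500; 43/500+101/1000→187/1000; 14/125+187/1000→299/1000; 299/1000+349/1000→81/125; 44/125+81/125→1. L = 111/50 ≈ 2.2200.
L − H = 2.2200 − 2.1385 = 0.082 bits.

0.082 bits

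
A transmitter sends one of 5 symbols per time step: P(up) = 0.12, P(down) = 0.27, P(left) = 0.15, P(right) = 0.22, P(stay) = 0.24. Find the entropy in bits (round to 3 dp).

H = −Σ pᵢ log₂ pᵢ.
−0.12·log₂(0.12) = 0.3671
−0.27·log₂(0.27) = 0.5100
−0.15·log₂(0.15) = 0.4105
−0.22·log₂(0.22) = 0.4806
−0.24·log₂(0.24) = 0.4941
Sum ≈ 2.2623 → 2.262 bits.

2.262 bits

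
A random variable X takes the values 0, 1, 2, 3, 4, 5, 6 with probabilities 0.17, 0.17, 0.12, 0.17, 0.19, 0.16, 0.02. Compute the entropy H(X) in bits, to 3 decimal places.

H = −Σ pᵢ log₂ pᵢ.
−0.17·log₂(0.17) = 0.4346
−0.17·log₂(0.17) = 0.4346
−0.12·log₂(0.12) = 0.3671
−0.17·log₂(0.17) = 0.4346
−0.19·log₂(0.19) = 0.4552
−0.16·log₂(0.16) = 0.4230
−0.02·log₂(0.02) = 0.1129
Sum ≈ 2.6619 → 2.662 bits.

2.662 bits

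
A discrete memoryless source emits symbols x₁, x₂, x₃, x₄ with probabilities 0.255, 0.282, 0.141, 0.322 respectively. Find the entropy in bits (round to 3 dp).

H = −Σ pᵢ log₂ pᵢ.
−0.255·log₂(0.255) = 0.5027
−0.282·log₂(0.282) = 0.5150
−0.141·log₂(0.141) = 0.3985
−0.322·log₂(0.322) = 0.5264
Sum ≈ 1.9426 → 1.943 bits.

1.943 bits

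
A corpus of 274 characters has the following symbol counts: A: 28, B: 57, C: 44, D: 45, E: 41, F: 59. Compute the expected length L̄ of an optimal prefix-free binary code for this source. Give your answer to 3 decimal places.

2.577 bits/symbol

Probabilities are the counts divided by 274.
Repeatedly combine the two least-probable nodes; the expected code length is the sum of the merged weights.
merge 14/137 + 41/274 → 69/274
merge 22/137 + 45/274 → 89/274
merge 57/274 + 59/274 → 58/137
merge 69/274 + 89/274 → 79/137
merge 58/137 + 79/137 → 1
L = 69/274 + 89/274 + 58/137 + 79/137 + 1 = 353/137 ≈ 2.577 bits/symbol.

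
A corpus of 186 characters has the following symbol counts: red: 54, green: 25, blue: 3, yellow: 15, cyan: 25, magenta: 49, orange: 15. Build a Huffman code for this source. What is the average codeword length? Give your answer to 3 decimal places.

2.543 bits/symbol

Probabilities are the counts divided by 186.
Repeatedly combine the two least-probable nodes; the expected code length is the sum of the merged weights.
merge 1/62 + 5/62 → 3/31
merge 5/62 + 3/31 → 11/62
merge 25/186 + 25/186 → 25/93
merge 11/62 + 49/186 → 41/93
merge 25/93 + 9/31 → 52/93
merge 41/93 + 52/93 → 1
L = 3/31 + 11/62 + 25/93 + 41/93 + 52/93 + 1 = 473/186 ≈ 2.543 bits/symbol.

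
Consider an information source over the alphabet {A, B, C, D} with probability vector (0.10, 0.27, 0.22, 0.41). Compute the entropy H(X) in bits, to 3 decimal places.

1.850 bits

H = −Σ pᵢ log₂ pᵢ.
−0.10·log₂(0.10) = 0.3322
−0.27·log₂(0.27) = 0.5100
−0.22·log₂(0.22) = 0.4806
−0.41·log₂(0.41) = 0.5274
Sum ≈ 1.8502 → 1.850 bits.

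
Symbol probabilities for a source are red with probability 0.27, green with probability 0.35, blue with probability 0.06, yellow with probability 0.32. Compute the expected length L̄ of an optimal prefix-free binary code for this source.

Repeatedly combine the two least-probable nodes; the expected code length is the sum of the merged weights.
merge 3/50 + 27/100 → 33/100
merge 8/25 + 33/100 → 13/20
merge 7/20 + 13/20 → 1
L = 33/100 + 13/20 + 1 = 99/50 = 1.98 bits/symbol.

1.98 bits/symbol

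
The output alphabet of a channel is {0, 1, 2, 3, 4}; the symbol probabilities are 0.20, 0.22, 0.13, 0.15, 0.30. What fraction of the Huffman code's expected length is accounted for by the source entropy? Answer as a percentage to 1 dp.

99.1%

Entropy H = −Σ p log₂ p ≈ 2.2592 bits.
Huffman merges: 13/100+3/20→7/25; 1/5+11/50→21/50; 7/25+3/10→29/50; 21/50+29/50→1. L = 57/25 ≈ 2.2800.
Efficiency = H/L = 2.2592/2.2800 = 99.1%.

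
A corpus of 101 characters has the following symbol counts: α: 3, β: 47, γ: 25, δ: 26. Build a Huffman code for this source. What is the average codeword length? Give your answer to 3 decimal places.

Probabilities are the counts divided by 101.
Repeatedly combine the two least-probable nodes; the expected code length is the sum of the merged weights.
merge 3/101 + 25/101 → 28/101
merge 26/101 + 28/101 → 54/101
merge 47/101 + 54/101 → 1
L = 28/101 + 54/101 + 1 = 183/101 ≈ 1.812 bits/symbol.

1.812 bits/symbol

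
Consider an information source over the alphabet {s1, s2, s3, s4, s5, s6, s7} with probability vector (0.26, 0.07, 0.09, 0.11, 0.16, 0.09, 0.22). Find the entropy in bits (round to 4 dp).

2.6530 bits

H = −Σ pᵢ log₂ pᵢ.
−0.26·log₂(0.26) = 0.5053
−0.07·log₂(0.07) = 0.2686
−0.09·log₂(0.09) = 0.3127
−0.11·log₂(0.11) = 0.3503
−0.16·log₂(0.16) = 0.4230
−0.09·log₂(0.09) = 0.3127
−0.22·log₂(0.22) = 0.4806
Sum ≈ 2.6530 → 2.6530 bits.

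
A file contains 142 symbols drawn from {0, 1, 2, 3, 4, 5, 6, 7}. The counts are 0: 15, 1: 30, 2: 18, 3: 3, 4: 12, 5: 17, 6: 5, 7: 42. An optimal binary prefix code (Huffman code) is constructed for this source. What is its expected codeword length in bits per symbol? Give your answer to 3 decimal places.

2.690 bits/symbol

Probabilities are the counts divided by 142.
Repeatedly combine the two least-probable nodes; the expected code length is the sum of the merged weights.
merge 3/142 + 5/142 → 4/71
merge 4/71 + 6/71 → 10/71
merge 15/142 + 17/142 → 16/71
merge 9/71 + 10/71 → 19/71
merge 15/71 + 16/71 → 31/71
merge 19/71 + 21/71 → 40/71
merge 31/71 + 40/71 → 1
L = 4/71 + 10/71 + 16/71 + 19/71 + 31/71 + 40/71 + 1 = 191/71 ≈ 2.690 bits/symbol.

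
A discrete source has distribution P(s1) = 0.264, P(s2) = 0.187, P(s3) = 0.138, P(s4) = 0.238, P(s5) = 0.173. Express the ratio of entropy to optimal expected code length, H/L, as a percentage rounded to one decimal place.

98.9%

Entropy H = −Σ p log₂ p ≈ 2.2847 bits.
Huffman merges: 69/500+173/1000→311/1000; 187/1000+119/500→17/40; 33/125+311/1000→23/40; 17/40+23/40→1. L = 2311/1000 ≈ 2.3110.
Efficiency = H/L = 2.2847/2.3110 = 98.9%.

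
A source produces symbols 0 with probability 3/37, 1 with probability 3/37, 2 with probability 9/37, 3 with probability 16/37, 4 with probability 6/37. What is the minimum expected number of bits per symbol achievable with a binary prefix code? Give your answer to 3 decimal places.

2.054 bits/symbol

Repeatedly combine the two least-probable nodes; the expected code length is the sum of the merged weights.
merge 3/37 + 3/37 → 6/37
merge 6/37 + 6/37 → 12/37
merge 9/37 + 12/37 → 21/37
merge 16/37 + 21/37 → 1
L = 6/37 + 12/37 + 21/37 + 1 = 76/37 ≈ 2.054 bits/symbol.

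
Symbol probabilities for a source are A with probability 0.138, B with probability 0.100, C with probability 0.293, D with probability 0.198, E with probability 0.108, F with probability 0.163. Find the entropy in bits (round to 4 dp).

H = −Σ pᵢ log₂ pᵢ.
−0.138·log₂(0.138) = 0.3943
−0.100·log₂(0.100) = 0.3322
−0.293·log₂(0.293) = 0.5189
−0.198·log₂(0.198) = 0.4626
−0.108·log₂(0.108) = 0.3468
−0.163·log₂(0.163) = 0.4266
Sum ≈ 2.4814 → 2.4814 bits.

2.4814 bits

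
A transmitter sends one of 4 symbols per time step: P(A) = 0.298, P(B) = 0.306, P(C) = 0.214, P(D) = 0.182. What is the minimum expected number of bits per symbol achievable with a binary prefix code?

Repeatedly combine the two least-probable nodes; the expected code length is the sum of the merged weights.
merge 91/500 + 107/500 → 99/250
merge 149/500 + 153/500 → 151/250
merge 99/250 + 151/250 → 1
L = 99/250 + 151/250 + 1 = 2 bits/symbol.

2 bits/symbol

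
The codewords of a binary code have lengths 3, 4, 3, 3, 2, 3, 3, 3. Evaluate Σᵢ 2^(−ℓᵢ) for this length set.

1.0625

With common denominator 2^4 = 16: Σ 2^(−ℓᵢ) = 2/16 + 1/16 + 2/16 + 2/16 + 4/16 + 2/16 + 2/16 + 2/16 = 17/16 = 1.0625.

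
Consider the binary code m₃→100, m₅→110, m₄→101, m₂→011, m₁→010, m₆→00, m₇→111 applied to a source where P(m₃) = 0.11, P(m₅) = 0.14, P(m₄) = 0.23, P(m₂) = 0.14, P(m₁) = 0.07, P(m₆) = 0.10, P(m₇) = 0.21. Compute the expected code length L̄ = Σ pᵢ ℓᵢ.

L̄ = Σ pᵢ·ℓᵢ = 0.11·3 + 0.14·3 + 0.23·3 + 0.14·3 + 0.07·3 + 0.10·2 + 0.21·3 = 2.9 bits/symbol.

2.9 bits/symbol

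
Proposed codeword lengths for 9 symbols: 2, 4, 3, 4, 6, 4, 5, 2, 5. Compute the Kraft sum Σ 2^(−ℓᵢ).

0.890625

With common denominator 2^6 = 64: Σ 2^(−ℓᵢ) = 16/64 + 4/64 + 8/64 + 4/64 + 1/64 + 4/64 + 2/64 + 16/64 + 2/64 = 57/64 = 0.890625.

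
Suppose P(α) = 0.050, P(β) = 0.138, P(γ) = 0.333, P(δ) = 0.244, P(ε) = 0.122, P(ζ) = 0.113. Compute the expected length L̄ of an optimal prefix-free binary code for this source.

2.423 bits/symbol

Repeatedly combine the two least-probable nodes; the expected code length is the sum of the merged weights.
merge 1/20 + 113/1000 → 163/1000
merge 61/500 + 69/500 → 13/50
merge 163/1000 + 61/250 → 407/1000
merge 13/50 + 333/1000 → 593/1000
merge 407/1000 + 593/1000 → 1
L = 163/1000 + 13/50 + 407/1000 + 593/1000 + 1 = 2423/1000 = 2.423 bits/symbol.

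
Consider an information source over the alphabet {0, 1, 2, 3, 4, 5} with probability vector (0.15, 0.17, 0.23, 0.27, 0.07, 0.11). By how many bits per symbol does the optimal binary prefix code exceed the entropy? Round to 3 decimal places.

Entropy H = −Σ p log₂ p ≈ 2.4617 bits.
Huffman merges: 7/100+11/100→9/50; 3/20+17/100→8/25; 9/50+23/100→41/100; 27/100+8/25→59/100; 41/100+59/100→1. L = 5/2 ≈ 2.5000.
L − H = 2.5000 − 2.4617 = 0.038 bits.

0.038 bits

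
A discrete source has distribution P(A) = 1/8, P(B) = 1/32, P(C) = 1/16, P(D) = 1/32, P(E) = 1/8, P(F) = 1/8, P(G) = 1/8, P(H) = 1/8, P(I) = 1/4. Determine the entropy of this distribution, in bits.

Each probability is a power of 1/2, so log₂(1/p) is an integer.
H = Σ p·log₂(1/p) = 1/8·3 + 1/32·5 + 1/16·4 + 1/32·5 + 1/8·3 + 1/8·3 + 1/8·3 + 1/8·3 + 1/4·2 = 2.9375 bits.

2.9375 bits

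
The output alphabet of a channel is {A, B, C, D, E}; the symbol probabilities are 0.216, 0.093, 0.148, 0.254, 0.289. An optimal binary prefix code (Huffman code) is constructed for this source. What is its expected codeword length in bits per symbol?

Repeatedly combine the two least-probable nodes; the expected code length is the sum of the merged weights.
merge 93/1000 + 37/250 → 241/1000
merge 27/125 + 241/1000 → 457/1000
merge 127/500 + 289/1000 → 543/1000
merge 457/1000 + 543/1000 → 1
L = 241/1000 + 457/1000 + 543/1000 + 1 = 2241/1000 = 2.241 bits/symbol.

2.241 bits/symbol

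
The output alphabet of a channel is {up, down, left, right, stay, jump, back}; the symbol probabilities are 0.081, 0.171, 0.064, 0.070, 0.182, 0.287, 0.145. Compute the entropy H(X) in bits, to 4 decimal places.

H = −Σ pᵢ log₂ pᵢ.
−0.081·log₂(0.081) = 0.2937
−0.171·log₂(0.171) = 0.4357
−0.064·log₂(0.064) = 0.2538
−0.070·log₂(0.070) = 0.2686
−0.182·log₂(0.182) = 0.4474
−0.287·log₂(0.287) = 0.5169
−0.145·log₂(0.145) = 0.4040
Sum ≈ 2.6199 → 2.6199 bits.

2.6199 bits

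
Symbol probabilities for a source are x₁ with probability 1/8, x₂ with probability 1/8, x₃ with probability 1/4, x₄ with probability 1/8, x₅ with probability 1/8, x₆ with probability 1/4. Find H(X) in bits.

2.5 bits

Each probability is a power of 1/2, so log₂(1/p) is an integer.
H = Σ p·log₂(1/p) = 1/8·3 + 1/8·3 + 1/4·2 + 1/8·3 + 1/8·3 + 1/4·2 = 2.5 bits.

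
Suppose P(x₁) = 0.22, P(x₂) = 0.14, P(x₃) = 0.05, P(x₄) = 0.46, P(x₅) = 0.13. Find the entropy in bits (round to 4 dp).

H = −Σ pᵢ log₂ pᵢ.
−0.22·log₂(0.22) = 0.4806
−0.14·log₂(0.14) = 0.3971
−0.05·log₂(0.05) = 0.2161
−0.46·log₂(0.46) = 0.5153
−0.13·log₂(0.13) = 0.3826
Sum ≈ 1.9918 → 1.9918 bits.

1.9918 bits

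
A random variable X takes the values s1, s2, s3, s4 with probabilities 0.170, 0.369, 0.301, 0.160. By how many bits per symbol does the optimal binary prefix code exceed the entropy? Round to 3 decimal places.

Entropy H = −Σ p log₂ p ≈ 1.9097 bits.
Huffman merges: 4/25+17/100→33/100; 301/1000+33/100→631/1000; 369/1000+631/1000→1. L = 1961/1000 ≈ 1.9610.
L − H = 1.9610 − 1.9097 = 0.051 bits.

0.051 bits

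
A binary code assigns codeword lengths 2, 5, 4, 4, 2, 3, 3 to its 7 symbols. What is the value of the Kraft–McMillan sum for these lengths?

0.90625

With common denominator 2^5 = 32: Σ 2^(−ℓᵢ) = 8/32 + 1/32 + 2/32 + 2/32 + 8/32 + 4/32 + 4/32 = 29/32 = 0.90625.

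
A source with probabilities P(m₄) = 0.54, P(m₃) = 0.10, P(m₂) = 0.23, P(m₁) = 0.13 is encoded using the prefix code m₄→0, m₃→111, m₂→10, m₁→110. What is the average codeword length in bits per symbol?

1.69 bits/symbol

L̄ = Σ pᵢ·ℓᵢ = 0.54·1 + 0.10·3 + 0.23·2 + 0.13·3 = 1.69 bits/symbol.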